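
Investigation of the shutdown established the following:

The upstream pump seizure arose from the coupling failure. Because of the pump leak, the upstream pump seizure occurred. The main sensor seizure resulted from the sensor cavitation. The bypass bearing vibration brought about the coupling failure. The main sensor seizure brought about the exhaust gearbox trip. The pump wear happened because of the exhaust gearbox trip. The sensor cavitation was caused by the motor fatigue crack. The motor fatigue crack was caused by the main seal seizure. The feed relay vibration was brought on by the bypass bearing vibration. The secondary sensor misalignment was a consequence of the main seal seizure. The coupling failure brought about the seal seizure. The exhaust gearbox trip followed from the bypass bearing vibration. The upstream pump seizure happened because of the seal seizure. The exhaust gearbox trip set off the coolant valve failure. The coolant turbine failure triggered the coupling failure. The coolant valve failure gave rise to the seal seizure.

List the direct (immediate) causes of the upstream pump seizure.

Upstream contributors include the main seal seizure, the motor fatigue crack, the sensor cavitation, the main sensor seizure, the bypass bearing vibration, the exhaust gearbox trip, the coolant turbine failure, the coolant valve failure, but only the coupling failure, the pump leak, the seal seizure feed directly into the upstream pump seizure.

the coupling failure, the pump leak, the seal seizure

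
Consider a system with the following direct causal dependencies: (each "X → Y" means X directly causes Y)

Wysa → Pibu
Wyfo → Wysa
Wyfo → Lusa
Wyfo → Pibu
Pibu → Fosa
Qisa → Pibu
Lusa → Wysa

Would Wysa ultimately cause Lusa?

Wysa leads to Pibu, Fosa; Lusa is not among them.

No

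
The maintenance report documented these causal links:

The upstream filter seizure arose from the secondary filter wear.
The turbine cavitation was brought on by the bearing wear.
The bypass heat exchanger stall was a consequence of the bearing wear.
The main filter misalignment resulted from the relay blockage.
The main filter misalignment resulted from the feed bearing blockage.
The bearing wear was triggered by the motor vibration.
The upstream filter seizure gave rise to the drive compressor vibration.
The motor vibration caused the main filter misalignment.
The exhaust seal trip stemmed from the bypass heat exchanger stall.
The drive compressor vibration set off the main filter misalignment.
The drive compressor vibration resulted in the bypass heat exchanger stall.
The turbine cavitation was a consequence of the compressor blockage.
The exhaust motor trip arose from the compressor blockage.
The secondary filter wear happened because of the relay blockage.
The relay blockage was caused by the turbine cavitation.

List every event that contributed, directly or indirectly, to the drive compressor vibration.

Immediate cause of the drive compressor vibration: the upstream filter seizure.
Further upstream: the motor vibration, the compressor blockage, the bearing wear, the turbine cavitation, the relay blockage, the secondary filter wear.

the bearing wear, the compressor blockage, the motor vibration, the relay blockage, the secondary filter wear, the turbine cavitation, the upstream filter seizure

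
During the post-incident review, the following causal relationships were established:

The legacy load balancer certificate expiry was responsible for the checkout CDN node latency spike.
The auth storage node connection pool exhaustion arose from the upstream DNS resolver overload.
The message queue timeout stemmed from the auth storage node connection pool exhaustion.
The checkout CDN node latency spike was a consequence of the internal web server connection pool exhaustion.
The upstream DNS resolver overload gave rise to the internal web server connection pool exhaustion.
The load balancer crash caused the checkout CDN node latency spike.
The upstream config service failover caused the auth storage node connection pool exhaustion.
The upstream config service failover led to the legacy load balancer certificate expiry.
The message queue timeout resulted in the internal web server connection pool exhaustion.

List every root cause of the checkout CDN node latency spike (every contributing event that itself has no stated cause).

Tracing upstream from the checkout CDN node latency spike: the checkout CDN node latency spike ← the legacy load balancer certificate expiry ← the upstream config service failover.
A separate upstream branch: the checkout CDN node latency spike ← the load balancer crash.
A separate upstream branch: the checkout CDN node latency spike ← the internal web server connection pool exhaustion ← the upstream DNS resolver overload.
Each of those chain origins has no stated cause.

the load balancer crash, the upstream DNS resolver overload, the upstream config service failover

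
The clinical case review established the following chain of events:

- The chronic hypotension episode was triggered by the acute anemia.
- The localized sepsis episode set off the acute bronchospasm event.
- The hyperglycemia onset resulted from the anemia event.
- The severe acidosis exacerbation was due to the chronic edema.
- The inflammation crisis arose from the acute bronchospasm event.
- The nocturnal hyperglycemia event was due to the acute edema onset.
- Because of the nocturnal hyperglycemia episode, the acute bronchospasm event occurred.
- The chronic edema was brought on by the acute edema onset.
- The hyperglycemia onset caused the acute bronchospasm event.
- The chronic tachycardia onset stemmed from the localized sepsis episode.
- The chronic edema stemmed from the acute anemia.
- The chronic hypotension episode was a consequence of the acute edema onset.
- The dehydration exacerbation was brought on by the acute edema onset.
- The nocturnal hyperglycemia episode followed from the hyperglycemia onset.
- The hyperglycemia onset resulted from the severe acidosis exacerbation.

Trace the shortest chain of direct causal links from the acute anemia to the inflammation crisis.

the acute anemia → the chronic edema → the severe acidosis exacerbation → the hyperglycemia onset → the acute bronchospasm event → the inflammation crisis

the acute anemia → the chronic edema
the chronic edema → the severe acidosis exacerbation
the severe acidosis exacerbation → the hyperglycemia onset
the hyperglycemia onset → the acute bronchospasm event
the acute bronchospasm event → the inflammation crisis
Length: 5 steps.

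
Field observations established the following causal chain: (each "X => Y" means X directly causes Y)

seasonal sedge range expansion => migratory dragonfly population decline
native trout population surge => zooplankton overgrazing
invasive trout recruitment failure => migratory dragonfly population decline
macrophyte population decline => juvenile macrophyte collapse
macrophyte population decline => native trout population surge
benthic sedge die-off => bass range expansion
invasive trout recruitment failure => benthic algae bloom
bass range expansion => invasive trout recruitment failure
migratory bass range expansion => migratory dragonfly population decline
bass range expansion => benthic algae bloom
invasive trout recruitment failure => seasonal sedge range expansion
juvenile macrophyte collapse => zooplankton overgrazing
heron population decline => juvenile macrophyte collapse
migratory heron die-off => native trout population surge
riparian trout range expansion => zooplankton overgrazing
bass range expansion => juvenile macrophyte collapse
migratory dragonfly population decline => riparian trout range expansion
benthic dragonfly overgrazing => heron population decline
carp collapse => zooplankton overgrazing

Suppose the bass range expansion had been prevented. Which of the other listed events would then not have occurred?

Downstream of the bass range expansion: the invasive trout recruitment failure, the benthic algae bloom, the seasonal sedge range expansion, the migratory dragonfly population decline, the riparian trout range expansion, the juvenile macrophyte collapse, the zooplankton overgrazing.
Of those, still caused via another path: the migratory dragonfly population decline, the riparian trout range expansion, the juvenile macrophyte collapse, the zooplankton overgrazing.
The remainder have no surviving cause.

the benthic algae bloom, the invasive trout recruitment failure, the seasonal sedge range expansion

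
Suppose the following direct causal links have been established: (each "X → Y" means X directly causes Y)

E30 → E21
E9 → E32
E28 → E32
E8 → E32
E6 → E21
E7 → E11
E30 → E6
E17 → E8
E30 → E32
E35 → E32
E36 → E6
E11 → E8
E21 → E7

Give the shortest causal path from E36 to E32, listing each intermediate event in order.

E36 → E6 → E21 → E7 → E11 → E8 → E32

E36 → E6
E6 → E21
E21 → E7
E7 → E11
E11 → E8
E8 → E32
Length: 6 steps.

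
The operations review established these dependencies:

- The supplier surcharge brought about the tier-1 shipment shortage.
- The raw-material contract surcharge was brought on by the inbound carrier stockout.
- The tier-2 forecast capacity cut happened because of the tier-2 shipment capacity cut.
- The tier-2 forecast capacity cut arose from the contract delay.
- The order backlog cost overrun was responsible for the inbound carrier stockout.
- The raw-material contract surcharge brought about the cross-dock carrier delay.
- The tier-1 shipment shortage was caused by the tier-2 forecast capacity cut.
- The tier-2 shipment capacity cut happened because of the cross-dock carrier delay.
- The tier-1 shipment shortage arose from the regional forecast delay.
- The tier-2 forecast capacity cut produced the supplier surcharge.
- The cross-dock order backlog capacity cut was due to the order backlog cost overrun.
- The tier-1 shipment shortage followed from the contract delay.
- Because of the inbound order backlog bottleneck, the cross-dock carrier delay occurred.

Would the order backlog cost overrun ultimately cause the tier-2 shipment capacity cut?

There is a causal chain: the order backlog cost overrun → the inbound carrier stockout → the raw-material contract surcharge → the cross-dock carrier delay → the tier-2 shipment capacity cut.

Yes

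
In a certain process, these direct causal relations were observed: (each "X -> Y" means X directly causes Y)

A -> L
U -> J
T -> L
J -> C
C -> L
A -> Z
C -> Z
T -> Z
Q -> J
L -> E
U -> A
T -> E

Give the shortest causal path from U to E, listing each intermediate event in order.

U → A → L → E

U → A
A → L
L → E
Length: 3 steps.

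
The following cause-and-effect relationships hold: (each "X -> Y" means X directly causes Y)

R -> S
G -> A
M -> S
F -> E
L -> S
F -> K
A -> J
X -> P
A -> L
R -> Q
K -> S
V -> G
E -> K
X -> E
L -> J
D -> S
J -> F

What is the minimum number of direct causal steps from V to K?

Shortest chain: V → G → A → J → F → K.

5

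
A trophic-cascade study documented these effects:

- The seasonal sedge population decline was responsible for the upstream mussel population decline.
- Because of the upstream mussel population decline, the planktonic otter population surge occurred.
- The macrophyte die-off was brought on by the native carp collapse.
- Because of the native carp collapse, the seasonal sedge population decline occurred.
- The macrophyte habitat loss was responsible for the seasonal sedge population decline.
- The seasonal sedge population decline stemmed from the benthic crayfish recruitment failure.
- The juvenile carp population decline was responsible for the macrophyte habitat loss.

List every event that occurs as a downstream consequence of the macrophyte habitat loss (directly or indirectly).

the planktonic otter population surge, the seasonal sedge population decline, the upstream mussel population decline

Direct effects: the seasonal sedge population decline.
2 steps out: the upstream mussel population decline.
3 steps out: the planktonic otter population surge.
Not reachable from it: the juvenile carp population decline, the native carp collapse, the benthic crayfish recruitment failure, the macrophyte die-off.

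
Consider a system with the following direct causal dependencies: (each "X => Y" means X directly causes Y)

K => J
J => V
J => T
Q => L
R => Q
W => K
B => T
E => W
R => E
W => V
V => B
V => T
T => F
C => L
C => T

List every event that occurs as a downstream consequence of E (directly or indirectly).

B, F, J, K, T, V, W

Direct effects: W.
2 steps out: K, V.
3 steps out: J, B, T.
4 steps out: F.
Not reachable from it: R, Q, C, L.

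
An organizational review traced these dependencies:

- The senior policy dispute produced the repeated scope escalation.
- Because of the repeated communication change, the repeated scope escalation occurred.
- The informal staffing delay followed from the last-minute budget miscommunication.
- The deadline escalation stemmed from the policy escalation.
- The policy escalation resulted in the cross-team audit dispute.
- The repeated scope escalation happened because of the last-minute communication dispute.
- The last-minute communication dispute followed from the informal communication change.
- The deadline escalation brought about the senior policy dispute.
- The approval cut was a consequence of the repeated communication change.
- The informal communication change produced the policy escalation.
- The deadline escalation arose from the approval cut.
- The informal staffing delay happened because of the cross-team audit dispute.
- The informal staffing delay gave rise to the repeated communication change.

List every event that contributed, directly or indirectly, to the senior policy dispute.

Immediate cause of the senior policy dispute: the deadline escalation.
Further upstream: the informal communication change, the policy escalation, the cross-team audit dispute, the informal staffing delay, the repeated communication change, the approval cut, the last-minute budget miscommunication.

the approval cut, the cross-team audit dispute, the deadline escalation, the informal communication change, the informal staffing delay, the last-minute budget miscommunication, the policy escalation, the repeated communication change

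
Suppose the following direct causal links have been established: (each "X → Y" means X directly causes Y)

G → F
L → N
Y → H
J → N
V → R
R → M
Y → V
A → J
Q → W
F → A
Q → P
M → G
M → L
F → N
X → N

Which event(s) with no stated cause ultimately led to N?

Tracing upstream from N: N ← L ← M ← R ← V ← Y.
A separate upstream branch: N ← X.
Each of those chain origins has no stated cause.

X, Y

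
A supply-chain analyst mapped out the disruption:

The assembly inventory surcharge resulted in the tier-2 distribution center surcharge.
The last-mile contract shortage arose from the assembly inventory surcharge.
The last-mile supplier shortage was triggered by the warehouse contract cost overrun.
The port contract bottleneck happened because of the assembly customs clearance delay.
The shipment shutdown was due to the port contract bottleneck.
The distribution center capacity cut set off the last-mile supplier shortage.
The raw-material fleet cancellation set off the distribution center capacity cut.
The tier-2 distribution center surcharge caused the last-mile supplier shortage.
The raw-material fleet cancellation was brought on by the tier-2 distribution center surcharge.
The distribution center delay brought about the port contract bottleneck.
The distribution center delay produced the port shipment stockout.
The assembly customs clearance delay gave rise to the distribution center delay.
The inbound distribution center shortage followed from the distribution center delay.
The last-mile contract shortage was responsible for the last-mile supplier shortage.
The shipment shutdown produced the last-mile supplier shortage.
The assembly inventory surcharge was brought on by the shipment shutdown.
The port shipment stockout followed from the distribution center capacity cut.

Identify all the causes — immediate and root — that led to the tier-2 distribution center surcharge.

the assembly customs clearance delay, the assembly inventory surcharge, the distribution center delay, the port contract bottleneck, the shipment shutdown

Immediate cause of the tier-2 distribution center surcharge: the assembly inventory surcharge.
Further upstream: the assembly customs clearance delay, the distribution center delay, the port contract bottleneck, the shipment shutdown.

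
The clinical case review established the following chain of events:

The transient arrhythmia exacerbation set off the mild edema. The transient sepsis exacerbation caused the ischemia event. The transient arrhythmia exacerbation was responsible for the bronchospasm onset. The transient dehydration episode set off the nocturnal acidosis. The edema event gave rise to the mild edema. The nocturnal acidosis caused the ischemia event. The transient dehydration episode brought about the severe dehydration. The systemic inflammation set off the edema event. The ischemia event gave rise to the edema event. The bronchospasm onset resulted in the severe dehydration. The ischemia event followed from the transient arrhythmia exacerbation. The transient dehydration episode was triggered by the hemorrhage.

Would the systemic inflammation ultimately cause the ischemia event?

No

The systemic inflammation leads to the edema event, the mild edema; the ischemia event is not among them.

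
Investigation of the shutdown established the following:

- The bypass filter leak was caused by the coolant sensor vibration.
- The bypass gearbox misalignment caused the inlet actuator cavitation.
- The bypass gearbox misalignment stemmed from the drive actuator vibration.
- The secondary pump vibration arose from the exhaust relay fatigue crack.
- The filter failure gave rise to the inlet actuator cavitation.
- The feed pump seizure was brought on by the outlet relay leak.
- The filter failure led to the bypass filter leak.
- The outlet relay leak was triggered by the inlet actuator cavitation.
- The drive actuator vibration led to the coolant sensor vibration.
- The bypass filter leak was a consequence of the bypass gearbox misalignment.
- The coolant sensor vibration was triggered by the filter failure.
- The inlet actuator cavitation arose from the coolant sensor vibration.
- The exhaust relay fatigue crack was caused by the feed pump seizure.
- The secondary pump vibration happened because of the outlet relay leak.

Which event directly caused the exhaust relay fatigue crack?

the feed pump seizure

Upstream contributors include the drive actuator vibration, the filter failure, the bypass gearbox misalignment, the coolant sensor vibration, the inlet actuator cavitation, the outlet relay leak, but only the feed pump seizure feeds directly into the exhaust relay fatigue crack.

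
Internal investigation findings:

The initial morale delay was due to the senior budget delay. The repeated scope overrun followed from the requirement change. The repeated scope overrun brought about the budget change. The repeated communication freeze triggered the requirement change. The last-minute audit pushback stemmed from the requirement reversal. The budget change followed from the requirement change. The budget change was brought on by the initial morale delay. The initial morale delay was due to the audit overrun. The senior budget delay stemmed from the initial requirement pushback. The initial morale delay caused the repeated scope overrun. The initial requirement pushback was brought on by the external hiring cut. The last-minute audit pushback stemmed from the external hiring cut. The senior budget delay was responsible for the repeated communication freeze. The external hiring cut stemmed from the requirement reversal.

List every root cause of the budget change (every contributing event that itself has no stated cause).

the audit overrun, the requirement reversal

Tracing upstream from the budget change: the budget change ← the initial morale delay ← the senior budget delay ← the initial requirement pushback ← the external hiring cut ← the requirement reversal.
A separate upstream branch: the budget change ← the initial morale delay ← the audit overrun.
Each of those chain origins has no stated cause.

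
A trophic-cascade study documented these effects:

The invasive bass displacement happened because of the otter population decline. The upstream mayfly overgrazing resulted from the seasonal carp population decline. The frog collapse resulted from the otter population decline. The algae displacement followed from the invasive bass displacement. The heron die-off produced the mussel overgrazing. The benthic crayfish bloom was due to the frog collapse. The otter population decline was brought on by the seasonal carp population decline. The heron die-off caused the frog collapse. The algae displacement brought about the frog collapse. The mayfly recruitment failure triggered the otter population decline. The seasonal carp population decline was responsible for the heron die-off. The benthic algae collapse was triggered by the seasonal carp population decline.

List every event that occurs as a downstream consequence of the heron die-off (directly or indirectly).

the benthic crayfish bloom, the frog collapse, the mussel overgrazing

Direct effects: the mussel overgrazing, the frog collapse.
2 steps out: the benthic crayfish bloom.
Not reachable from it: the seasonal carp population decline, the otter population decline, the invasive bass displacement, the benthic algae collapse, the upstream mayfly overgrazing, the algae displacement, the mayfly recruitment failure.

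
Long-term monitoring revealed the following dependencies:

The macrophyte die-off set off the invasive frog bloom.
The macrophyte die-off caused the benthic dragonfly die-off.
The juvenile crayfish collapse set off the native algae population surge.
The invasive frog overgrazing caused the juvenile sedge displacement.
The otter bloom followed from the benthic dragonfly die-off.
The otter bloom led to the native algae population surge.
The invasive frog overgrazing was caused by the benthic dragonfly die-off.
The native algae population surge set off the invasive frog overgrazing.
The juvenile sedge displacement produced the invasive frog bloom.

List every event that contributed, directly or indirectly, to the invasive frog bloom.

Immediate causes of the invasive frog bloom: the macrophyte die-off, the juvenile sedge displacement.
Further upstream: the benthic dragonfly die-off, the otter bloom, the native algae population surge, the invasive frog overgrazing, the juvenile crayfish collapse.

the benthic dragonfly die-off, the invasive frog overgrazing, the juvenile crayfish collapse, the juvenile sedge displacement, the macrophyte die-off, the native algae population surge, the otter bloom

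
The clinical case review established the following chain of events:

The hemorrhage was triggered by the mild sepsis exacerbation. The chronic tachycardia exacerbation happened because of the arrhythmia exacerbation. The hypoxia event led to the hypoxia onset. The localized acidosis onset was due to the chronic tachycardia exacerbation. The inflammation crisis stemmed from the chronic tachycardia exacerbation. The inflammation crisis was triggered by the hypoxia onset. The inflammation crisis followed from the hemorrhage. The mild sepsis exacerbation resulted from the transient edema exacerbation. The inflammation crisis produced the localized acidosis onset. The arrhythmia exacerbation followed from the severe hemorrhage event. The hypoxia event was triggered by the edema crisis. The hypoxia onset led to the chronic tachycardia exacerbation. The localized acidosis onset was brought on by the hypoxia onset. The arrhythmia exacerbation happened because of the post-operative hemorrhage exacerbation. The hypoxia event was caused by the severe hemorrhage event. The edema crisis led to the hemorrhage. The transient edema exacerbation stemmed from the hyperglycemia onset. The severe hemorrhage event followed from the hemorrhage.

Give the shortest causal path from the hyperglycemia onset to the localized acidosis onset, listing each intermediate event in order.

the hyperglycemia onset → the transient edema exacerbation → the mild sepsis exacerbation → the hemorrhage → the inflammation crisis → the localized acidosis onset

the hyperglycemia onset → the transient edema exacerbation
the transient edema exacerbation → the mild sepsis exacerbation
the mild sepsis exacerbation → the hemorrhage
the hemorrhage → the inflammation crisis
the inflammation crisis → the localized acidosis onset
Length: 5 steps.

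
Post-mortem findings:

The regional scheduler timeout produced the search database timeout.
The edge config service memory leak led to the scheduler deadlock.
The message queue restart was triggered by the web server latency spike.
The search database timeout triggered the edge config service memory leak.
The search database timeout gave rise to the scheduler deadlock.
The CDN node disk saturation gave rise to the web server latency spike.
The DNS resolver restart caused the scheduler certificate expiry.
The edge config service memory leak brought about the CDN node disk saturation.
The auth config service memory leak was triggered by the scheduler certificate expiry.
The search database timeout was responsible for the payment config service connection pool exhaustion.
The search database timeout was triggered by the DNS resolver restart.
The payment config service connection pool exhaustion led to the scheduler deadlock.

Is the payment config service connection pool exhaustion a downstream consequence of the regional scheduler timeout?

Yes

There is a causal chain: the regional scheduler timeout → the search database timeout → the payment config service connection pool exhaustion.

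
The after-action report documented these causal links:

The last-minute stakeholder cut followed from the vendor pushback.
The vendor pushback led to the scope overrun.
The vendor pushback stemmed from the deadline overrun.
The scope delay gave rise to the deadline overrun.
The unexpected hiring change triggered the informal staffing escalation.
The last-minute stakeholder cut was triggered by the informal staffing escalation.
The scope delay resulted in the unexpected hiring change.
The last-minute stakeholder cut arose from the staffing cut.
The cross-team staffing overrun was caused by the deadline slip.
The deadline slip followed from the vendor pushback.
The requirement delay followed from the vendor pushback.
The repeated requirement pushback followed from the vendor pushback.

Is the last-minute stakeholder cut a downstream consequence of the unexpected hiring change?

Yes

There is a causal chain: the unexpected hiring change → the informal staffing escalation → the last-minute stakeholder cut.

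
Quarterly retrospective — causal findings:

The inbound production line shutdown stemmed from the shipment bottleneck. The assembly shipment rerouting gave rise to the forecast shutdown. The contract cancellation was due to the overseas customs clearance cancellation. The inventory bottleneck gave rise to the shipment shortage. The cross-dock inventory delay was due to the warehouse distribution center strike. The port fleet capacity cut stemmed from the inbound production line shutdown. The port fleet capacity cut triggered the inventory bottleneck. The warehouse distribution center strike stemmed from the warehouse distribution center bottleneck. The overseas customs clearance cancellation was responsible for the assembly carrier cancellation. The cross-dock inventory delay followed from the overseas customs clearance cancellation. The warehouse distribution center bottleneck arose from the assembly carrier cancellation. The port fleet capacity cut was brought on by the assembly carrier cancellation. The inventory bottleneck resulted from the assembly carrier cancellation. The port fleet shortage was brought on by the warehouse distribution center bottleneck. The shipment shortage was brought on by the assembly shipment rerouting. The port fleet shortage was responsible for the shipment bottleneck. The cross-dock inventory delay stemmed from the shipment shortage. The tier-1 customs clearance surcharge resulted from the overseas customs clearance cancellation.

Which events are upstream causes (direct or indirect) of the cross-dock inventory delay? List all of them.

Immediate causes of the cross-dock inventory delay: the overseas customs clearance cancellation, the warehouse distribution center strike, the shipment shortage.
Further upstream: the assembly carrier cancellation, the assembly shipment rerouting, the warehouse distribution center bottleneck, the port fleet shortage, the shipment bottleneck, the inbound production line shutdown, the port fleet capacity cut, the inventory bottleneck.

the assembly carrier cancellation, the assembly shipment rerouting, the inbound production line shutdown, the inventory bottleneck, the overseas customs clearance cancellation, the port fleet capacity cut, the port fleet shortage, the shipment bottleneck, the shipment shortage, the warehouse distribution center bottleneck, the warehouse distribution center strike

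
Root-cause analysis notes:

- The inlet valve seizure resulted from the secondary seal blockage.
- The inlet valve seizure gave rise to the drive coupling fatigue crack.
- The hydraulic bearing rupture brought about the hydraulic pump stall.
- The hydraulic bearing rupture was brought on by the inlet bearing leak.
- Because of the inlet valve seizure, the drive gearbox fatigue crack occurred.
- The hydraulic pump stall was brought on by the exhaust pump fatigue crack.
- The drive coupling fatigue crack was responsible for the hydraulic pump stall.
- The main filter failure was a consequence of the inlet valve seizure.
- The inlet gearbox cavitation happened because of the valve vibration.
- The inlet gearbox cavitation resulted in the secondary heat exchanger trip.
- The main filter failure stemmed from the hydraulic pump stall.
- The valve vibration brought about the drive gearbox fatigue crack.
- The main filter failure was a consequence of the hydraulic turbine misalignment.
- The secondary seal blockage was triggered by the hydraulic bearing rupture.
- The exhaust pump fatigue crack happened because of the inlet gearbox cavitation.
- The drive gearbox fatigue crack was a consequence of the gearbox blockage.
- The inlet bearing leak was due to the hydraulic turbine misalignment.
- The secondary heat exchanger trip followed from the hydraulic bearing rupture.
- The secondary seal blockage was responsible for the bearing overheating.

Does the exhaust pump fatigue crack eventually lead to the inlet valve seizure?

No

The exhaust pump fatigue crack leads to the hydraulic pump stall, the main filter failure; the inlet valve seizure is not among them.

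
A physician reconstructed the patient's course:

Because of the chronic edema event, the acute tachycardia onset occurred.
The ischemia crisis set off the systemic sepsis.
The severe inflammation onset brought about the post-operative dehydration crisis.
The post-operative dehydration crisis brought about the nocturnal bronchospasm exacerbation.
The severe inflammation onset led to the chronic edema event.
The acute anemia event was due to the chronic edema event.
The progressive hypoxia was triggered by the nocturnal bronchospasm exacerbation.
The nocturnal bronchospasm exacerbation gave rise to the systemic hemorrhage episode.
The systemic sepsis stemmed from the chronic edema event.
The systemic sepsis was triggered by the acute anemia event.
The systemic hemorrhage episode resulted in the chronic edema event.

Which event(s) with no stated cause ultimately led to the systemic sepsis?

Tracing upstream from the systemic sepsis: the systemic sepsis ← the chronic edema event ← the severe inflammation onset.
A separate upstream branch: the systemic sepsis ← the ischemia crisis.
Each of those chain origins has no stated cause.

the ischemia crisis, the severe inflammation onset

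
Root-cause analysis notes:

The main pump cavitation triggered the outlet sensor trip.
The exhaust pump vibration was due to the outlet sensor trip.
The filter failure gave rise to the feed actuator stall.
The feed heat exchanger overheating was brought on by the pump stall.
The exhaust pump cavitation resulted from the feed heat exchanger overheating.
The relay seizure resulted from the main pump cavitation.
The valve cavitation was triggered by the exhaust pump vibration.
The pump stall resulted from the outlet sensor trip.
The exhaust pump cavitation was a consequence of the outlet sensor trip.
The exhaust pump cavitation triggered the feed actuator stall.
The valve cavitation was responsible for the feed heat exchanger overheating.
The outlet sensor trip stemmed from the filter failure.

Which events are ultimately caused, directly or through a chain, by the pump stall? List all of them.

Direct effects: the feed heat exchanger overheating.
2 steps out: the exhaust pump cavitation.
3 steps out: the feed actuator stall.
Not reachable from it: the main pump cavitation, the filter failure, the relay seizure, the outlet sensor trip, the exhaust pump vibration, the valve cavitation.

the exhaust pump cavitation, the feed actuator stall, the feed heat exchanger overheating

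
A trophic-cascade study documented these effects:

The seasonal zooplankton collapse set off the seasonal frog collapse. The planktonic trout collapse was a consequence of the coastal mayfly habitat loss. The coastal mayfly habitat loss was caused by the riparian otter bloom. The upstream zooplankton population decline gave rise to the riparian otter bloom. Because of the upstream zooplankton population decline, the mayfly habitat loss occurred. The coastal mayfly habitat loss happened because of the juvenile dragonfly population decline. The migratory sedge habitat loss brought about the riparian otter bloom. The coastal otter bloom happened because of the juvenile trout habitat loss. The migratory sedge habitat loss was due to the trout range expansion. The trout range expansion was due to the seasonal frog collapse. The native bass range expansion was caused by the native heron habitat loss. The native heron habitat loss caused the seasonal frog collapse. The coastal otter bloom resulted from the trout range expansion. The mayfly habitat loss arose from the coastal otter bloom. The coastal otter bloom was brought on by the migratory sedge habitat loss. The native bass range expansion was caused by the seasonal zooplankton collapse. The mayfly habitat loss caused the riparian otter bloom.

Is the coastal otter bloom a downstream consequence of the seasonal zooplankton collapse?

There is a causal chain: the seasonal zooplankton collapse → the seasonal frog collapse → the trout range expansion → the coastal otter bloom.

Yes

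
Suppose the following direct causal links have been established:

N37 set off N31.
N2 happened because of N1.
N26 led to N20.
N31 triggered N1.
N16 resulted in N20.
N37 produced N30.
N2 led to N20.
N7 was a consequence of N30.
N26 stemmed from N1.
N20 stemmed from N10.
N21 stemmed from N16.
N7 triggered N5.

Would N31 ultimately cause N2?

There is a causal chain: N31 → N1 → N2.

Yes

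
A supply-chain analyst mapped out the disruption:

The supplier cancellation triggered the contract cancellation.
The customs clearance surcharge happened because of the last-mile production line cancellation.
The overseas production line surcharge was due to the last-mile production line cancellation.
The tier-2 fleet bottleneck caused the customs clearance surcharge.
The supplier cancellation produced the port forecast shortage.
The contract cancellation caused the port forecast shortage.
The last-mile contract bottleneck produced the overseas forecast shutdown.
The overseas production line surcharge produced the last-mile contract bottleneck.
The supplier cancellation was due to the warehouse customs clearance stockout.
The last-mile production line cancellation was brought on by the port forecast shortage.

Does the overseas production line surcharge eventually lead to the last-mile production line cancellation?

No

The overseas production line surcharge leads to the last-mile contract bottleneck, the overseas forecast shutdown; the last-mile production line cancellation is not among them.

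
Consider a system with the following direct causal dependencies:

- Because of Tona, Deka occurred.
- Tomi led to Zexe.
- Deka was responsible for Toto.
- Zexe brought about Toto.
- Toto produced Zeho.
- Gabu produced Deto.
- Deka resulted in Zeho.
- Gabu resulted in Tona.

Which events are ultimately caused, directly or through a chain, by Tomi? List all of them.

Direct effects: Zexe.
2 steps out: Toto.
3 steps out: Zeho.
Not reachable from it: Gabu, Deto, Tona, Deka.

Toto, Zeho, Zexe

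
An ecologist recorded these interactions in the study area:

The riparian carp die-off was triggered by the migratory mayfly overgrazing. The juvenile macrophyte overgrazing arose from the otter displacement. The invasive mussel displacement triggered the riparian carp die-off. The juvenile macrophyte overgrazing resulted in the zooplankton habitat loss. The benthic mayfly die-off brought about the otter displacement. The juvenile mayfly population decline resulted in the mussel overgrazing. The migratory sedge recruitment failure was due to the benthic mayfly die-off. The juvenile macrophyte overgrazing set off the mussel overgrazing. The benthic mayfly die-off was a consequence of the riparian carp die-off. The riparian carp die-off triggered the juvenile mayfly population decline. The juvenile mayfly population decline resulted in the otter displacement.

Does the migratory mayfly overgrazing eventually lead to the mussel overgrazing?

Yes

There is a causal chain: the migratory mayfly overgrazing → the riparian carp die-off → the juvenile mayfly population decline → the mussel overgrazing.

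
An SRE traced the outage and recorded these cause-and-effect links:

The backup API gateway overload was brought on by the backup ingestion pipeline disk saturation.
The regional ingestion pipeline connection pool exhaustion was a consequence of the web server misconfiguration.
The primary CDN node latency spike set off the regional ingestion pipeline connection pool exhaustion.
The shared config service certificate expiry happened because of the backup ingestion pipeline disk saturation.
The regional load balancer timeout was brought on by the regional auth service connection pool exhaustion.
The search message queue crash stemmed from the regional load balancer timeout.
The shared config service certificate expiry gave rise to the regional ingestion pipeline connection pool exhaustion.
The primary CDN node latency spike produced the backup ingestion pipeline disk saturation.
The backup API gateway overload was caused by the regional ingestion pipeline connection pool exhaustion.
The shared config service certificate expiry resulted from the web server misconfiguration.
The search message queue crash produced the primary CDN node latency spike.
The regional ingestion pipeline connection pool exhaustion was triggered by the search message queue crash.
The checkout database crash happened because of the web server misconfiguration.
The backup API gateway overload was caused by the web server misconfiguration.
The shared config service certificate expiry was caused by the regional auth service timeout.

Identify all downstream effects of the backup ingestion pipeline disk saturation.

the backup API gateway overload, the regional ingestion pipeline connection pool exhaustion, the shared config service certificate expiry

Direct effects: the shared config service certificate expiry, the backup API gateway overload.
2 steps out: the regional ingestion pipeline connection pool exhaustion.
Not reachable from it: the regional auth service connection pool exhaustion, the web server misconfiguration, the checkout database crash, the regional load balancer timeout, the search message queue crash, the primary CDN node latency spike, the regional auth service timeout.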